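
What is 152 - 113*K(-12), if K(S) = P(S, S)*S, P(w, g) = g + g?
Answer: -32392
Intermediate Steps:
P(w, g) = 2*g
K(S) = 2*S**2 (K(S) = (2*S)*S = 2*S**2)
152 - 113*K(-12) = 152 - 226*(-12)**2 = 152 - 226*144 = 152 - 113*288 = 152 - 32544 = -32392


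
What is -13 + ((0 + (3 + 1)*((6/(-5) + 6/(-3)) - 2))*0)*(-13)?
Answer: -13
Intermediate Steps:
-13 + ((0 + (3 + 1)*((6/(-5) + 6/(-3)) - 2))*0)*(-13) = -13 + ((0 + 4*((6*(-1/5) + 6*(-1/3)) - 2))*0)*(-13) = -13 + ((0 + 4*((-6/5 - 2) - 2))*0)*(-13) = -13 + ((0 + 4*(-16/5 - 2))*0)*(-13) = -13 + ((0 + 4*(-26/5))*0)*(-13) = -13 + ((0 - 104/5)*0)*(-13) = -13 - 104/5*0*(-13) = -13 + 0*(-13) = -13 + 0 = -13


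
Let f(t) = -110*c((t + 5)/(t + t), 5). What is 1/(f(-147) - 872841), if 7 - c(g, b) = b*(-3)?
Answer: -1/875261 ≈ -1.1425e-6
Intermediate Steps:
c(g, b) = 7 + 3*b (c(g, b) = 7 - b*(-3) = 7 - (-3)*b = 7 + 3*b)
f(t) = -2420 (f(t) = -110*(7 + 3*5) = -110*(7 + 15) = -110*22 = -2420)
1/(f(-147) - 872841) = 1/(-2420 - 872841) = 1/(-875261) = -1/875261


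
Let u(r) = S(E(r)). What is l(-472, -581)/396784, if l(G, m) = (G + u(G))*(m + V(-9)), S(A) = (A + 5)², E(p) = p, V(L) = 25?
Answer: -30248763/99196 ≈ -304.94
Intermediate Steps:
S(A) = (5 + A)²
u(r) = (5 + r)²
l(G, m) = (25 + m)*(G + (5 + G)²) (l(G, m) = (G + (5 + G)²)*(m + 25) = (G + (5 + G)²)*(25 + m) = (25 + m)*(G + (5 + G)²))
l(-472, -581)/396784 = (25*(-472) + 25*(5 - 472)² - 472*(-581) - 581*(5 - 472)²)/396784 = (-11800 + 25*(-467)² + 274232 - 581*(-467)²)*(1/396784) = (-11800 + 25*218089 + 274232 - 581*218089)*(1/396784) = (-11800 + 5452225 + 274232 - 126709709)*(1/396784) = -120995052*1/396784 = -30248763/99196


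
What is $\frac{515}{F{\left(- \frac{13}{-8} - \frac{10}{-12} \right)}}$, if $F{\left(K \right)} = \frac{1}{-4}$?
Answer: $-2060$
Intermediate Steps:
$F{\left(K \right)} = - \frac{1}{4}$
$\frac{515}{F{\left(- \frac{13}{-8} - \frac{10}{-12} \right)}} = \frac{515}{- \frac{1}{4}} = 515 \left(-4\right) = -2060$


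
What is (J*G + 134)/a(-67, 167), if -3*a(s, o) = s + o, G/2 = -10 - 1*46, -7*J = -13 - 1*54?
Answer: 1407/50 ≈ 28.140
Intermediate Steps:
J = 67/7 (J = -(-13 - 1*54)/7 = -(-13 - 54)/7 = -⅐*(-67) = 67/7 ≈ 9.5714)
G = -112 (G = 2*(-10 - 1*46) = 2*(-10 - 46) = 2*(-56) = -112)
a(s, o) = -o/3 - s/3 (a(s, o) = -(s + o)/3 = -(o + s)/3 = -o/3 - s/3)
(J*G + 134)/a(-67, 167) = ((67/7)*(-112) + 134)/(-⅓*167 - ⅓*(-67)) = (-1072 + 134)/(-167/3 + 67/3) = -938/(-100/3) = -938*(-3/100) = 1407/50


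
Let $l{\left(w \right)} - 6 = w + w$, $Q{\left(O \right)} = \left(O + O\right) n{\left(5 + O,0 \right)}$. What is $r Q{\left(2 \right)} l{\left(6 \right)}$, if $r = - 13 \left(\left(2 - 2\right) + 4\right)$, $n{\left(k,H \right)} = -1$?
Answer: $3744$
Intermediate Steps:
$Q{\left(O \right)} = - 2 O$ ($Q{\left(O \right)} = \left(O + O\right) \left(-1\right) = 2 O \left(-1\right) = - 2 O$)
$l{\left(w \right)} = 6 + 2 w$ ($l{\left(w \right)} = 6 + \left(w + w\right) = 6 + 2 w$)
$r = -52$ ($r = - 13 \left(0 + 4\right) = \left(-13\right) 4 = -52$)
$r Q{\left(2 \right)} l{\left(6 \right)} = - 52 \left(\left(-2\right) 2\right) \left(6 + 2 \cdot 6\right) = \left(-52\right) \left(-4\right) \left(6 + 12\right) = 208 \cdot 18 = 3744$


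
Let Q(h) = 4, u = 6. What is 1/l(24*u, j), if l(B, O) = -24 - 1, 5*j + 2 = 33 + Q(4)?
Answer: -1/25 ≈ -0.040000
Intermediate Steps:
j = 7 (j = -⅖ + (33 + 4)/5 = -⅖ + (⅕)*37 = -⅖ + 37/5 = 7)
l(B, O) = -25
1/l(24*u, j) = 1/(-25) = -1/25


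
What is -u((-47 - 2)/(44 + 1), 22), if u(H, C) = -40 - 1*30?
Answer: 70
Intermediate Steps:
u(H, C) = -70 (u(H, C) = -40 - 30 = -70)
-u((-47 - 2)/(44 + 1), 22) = -1*(-70) = 70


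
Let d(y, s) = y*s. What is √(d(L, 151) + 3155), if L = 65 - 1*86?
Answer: 4*I ≈ 4.0*I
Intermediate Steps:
L = -21 (L = 65 - 86 = -21)
d(y, s) = s*y
√(d(L, 151) + 3155) = √(151*(-21) + 3155) = √(-3171 + 3155) = √(-16) = 4*I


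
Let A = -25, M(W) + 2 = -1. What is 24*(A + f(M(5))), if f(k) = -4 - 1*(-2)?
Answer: -648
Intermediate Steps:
M(W) = -3 (M(W) = -2 - 1 = -3)
f(k) = -2 (f(k) = -4 + 2 = -2)
24*(A + f(M(5))) = 24*(-25 - 2) = 24*(-27) = -648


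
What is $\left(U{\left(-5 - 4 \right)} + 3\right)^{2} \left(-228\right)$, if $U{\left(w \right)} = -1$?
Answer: $-912$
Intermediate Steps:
$\left(U{\left(-5 - 4 \right)} + 3\right)^{2} \left(-228\right) = \left(-1 + 3\right)^{2} \left(-228\right) = 2^{2} \left(-228\right) = 4 \left(-228\right) = -912$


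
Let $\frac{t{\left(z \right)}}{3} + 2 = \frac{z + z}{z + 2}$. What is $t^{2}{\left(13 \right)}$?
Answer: $\frac{16}{25} \approx 0.64$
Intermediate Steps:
$t{\left(z \right)} = -6 + \frac{6 z}{2 + z}$ ($t{\left(z \right)} = -6 + 3 \frac{z + z}{z + 2} = -6 + 3 \frac{2 z}{2 + z} = -6 + \frac{6 z}{2 + z}$)
$t^{2}{\left(13 \right)} = \left(- \frac{12}{2 + 13}\right)^{2} = \left(- \frac{12}{15}\right)^{2} = \left(\left(-12\right) \frac{1}{15}\right)^{2} = \left(- \frac{4}{5}\right)^{2} = \frac{16}{25}$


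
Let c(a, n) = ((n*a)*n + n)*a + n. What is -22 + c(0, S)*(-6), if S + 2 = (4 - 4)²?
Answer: -10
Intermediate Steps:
S = -2 (S = -2 + (4 - 4)² = -2 + 0² = -2 + 0 = -2)
c(a, n) = n + a*(n + a*n²) (c(a, n) = ((a*n)*n + n)*a + n = (a*n² + n)*a + n = (n + a*n²)*a + n = a*(n + a*n²) + n = n + a*(n + a*n²))
-22 + c(0, S)*(-6) = -22 - 2*(1 + 0 - 2*0²)*(-6) = -22 - 2*(1 + 0 - 2*0)*(-6) = -22 - 2*(1 + 0 + 0)*(-6) = -22 - 2*1*(-6) = -22 - 2*(-6) = -22 + 12 = -10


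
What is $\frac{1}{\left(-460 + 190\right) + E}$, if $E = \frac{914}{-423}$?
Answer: $- \frac{423}{115124} \approx -0.0036743$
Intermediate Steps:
$E = - \frac{914}{423}$ ($E = 914 \left(- \frac{1}{423}\right) = - \frac{914}{423} \approx -2.1608$)
$\frac{1}{\left(-460 + 190\right) + E} = \frac{1}{\left(-460 + 190\right) - \frac{914}{423}} = \frac{1}{-270 - \frac{914}{423}} = \frac{1}{- \frac{115124}{423}} = - \frac{423}{115124}$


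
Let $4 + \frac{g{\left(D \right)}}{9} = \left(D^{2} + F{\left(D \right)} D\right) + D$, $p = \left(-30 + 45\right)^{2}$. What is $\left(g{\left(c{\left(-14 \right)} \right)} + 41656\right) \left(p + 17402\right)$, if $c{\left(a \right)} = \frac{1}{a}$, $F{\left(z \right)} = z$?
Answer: $\frac{35947675331}{49} \approx 7.3363 \cdot 10^{8}$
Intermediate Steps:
$p = 225$ ($p = 15^{2} = 225$)
$g{\left(D \right)} = -36 + 9 D + 18 D^{2}$ ($g{\left(D \right)} = -36 + 9 \left(\left(D^{2} + D D\right) + D\right) = -36 + 9 \left(\left(D^{2} + D^{2}\right) + D\right) = -36 + 9 \left(2 D^{2} + D\right) = -36 + 9 \left(D + 2 D^{2}\right) = -36 + \left(9 D + 18 D^{2}\right) = -36 + 9 D + 18 D^{2}$)
$\left(g{\left(c{\left(-14 \right)} \right)} + 41656\right) \left(p + 17402\right) = \left(\left(-36 + \frac{9}{-14} + 18 \left(\frac{1}{-14}\right)^{2}\right) + 41656\right) \left(225 + 17402\right) = \left(\left(-36 + 9 \left(- \frac{1}{14}\right) + 18 \left(- \frac{1}{14}\right)^{2}\right) + 41656\right) 17627 = \left(\left(-36 - \frac{9}{14} + 18 \cdot \frac{1}{196}\right) + 41656\right) 17627 = \left(\left(-36 - \frac{9}{14} + \frac{9}{98}\right) + 41656\right) 17627 = \left(- \frac{1791}{49} + 41656\right) 17627 = \frac{2039353}{49} \cdot 17627 = \frac{35947675331}{49}$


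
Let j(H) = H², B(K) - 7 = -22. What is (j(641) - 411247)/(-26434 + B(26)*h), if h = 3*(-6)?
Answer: 183/13082 ≈ 0.013989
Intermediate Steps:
B(K) = -15 (B(K) = 7 - 22 = -15)
h = -18
(j(641) - 411247)/(-26434 + B(26)*h) = (641² - 411247)/(-26434 - 15*(-18)) = (410881 - 411247)/(-26434 + 270) = -366/(-26164) = -366*(-1/26164) = 183/13082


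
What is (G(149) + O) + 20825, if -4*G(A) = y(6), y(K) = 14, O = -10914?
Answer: 19815/2 ≈ 9907.5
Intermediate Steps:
G(A) = -7/2 (G(A) = -¼*14 = -7/2)
(G(149) + O) + 20825 = (-7/2 - 10914) + 20825 = -21835/2 + 20825 = 19815/2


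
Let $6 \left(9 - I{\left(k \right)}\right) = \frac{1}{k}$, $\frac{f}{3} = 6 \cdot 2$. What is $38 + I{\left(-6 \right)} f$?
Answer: $363$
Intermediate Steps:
$f = 36$ ($f = 3 \cdot 6 \cdot 2 = 3 \cdot 12 = 36$)
$I{\left(k \right)} = 9 - \frac{1}{6 k}$
$38 + I{\left(-6 \right)} f = 38 + \left(9 - \frac{1}{6 \left(-6\right)}\right) 36 = 38 + \left(9 - - \frac{1}{36}\right) 36 = 38 + \left(9 + \frac{1}{36}\right) 36 = 38 + \frac{325}{36} \cdot 36 = 38 + 325 = 363$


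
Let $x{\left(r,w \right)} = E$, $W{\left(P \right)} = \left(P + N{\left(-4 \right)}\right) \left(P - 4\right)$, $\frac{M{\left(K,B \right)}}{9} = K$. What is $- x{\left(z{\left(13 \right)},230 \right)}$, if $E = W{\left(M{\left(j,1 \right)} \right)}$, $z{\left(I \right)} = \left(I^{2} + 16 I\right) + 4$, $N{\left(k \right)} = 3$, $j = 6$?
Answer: $-2850$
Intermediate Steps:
$z{\left(I \right)} = 4 + I^{2} + 16 I$
$M{\left(K,B \right)} = 9 K$
$W{\left(P \right)} = \left(-4 + P\right) \left(3 + P\right)$ ($W{\left(P \right)} = \left(P + 3\right) \left(P - 4\right) = \left(3 + P\right) \left(-4 + P\right) = \left(-4 + P\right) \left(3 + P\right)$)
$E = 2850$ ($E = -12 + \left(9 \cdot 6\right)^{2} - 9 \cdot 6 = -12 + 54^{2} - 54 = -12 + 2916 - 54 = 2850$)
$x{\left(r,w \right)} = 2850$
$- x{\left(z{\left(13 \right)},230 \right)} = \left(-1\right) 2850 = -2850$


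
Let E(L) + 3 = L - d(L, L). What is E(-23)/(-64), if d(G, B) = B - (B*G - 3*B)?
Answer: -595/64 ≈ -9.2969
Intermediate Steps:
d(G, B) = 4*B - B*G (d(G, B) = B - (-3*B + B*G) = B + (3*B - B*G) = 4*B - B*G)
E(L) = -3 + L - L*(4 - L) (E(L) = -3 + (L - L*(4 - L)) = -3 + L - L*(4 - L))
E(-23)/(-64) = (-3 - 23 - 23*(-4 - 23))/(-64) = (-3 - 23 - 23*(-27))*(-1/64) = (-3 - 23 + 621)*(-1/64) = 595*(-1/64) = -595/64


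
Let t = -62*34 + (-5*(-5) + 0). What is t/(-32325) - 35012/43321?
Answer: -1041525257/1400351325 ≈ -0.74376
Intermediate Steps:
t = -2083 (t = -2108 + (25 + 0) = -2108 + 25 = -2083)
t/(-32325) - 35012/43321 = -2083/(-32325) - 35012/43321 = -2083*(-1/32325) - 35012*1/43321 = 2083/32325 - 35012/43321 = -1041525257/1400351325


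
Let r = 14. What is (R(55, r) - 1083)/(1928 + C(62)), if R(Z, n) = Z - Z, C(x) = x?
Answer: -1083/1990 ≈ -0.54422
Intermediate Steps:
R(Z, n) = 0
(R(55, r) - 1083)/(1928 + C(62)) = (0 - 1083)/(1928 + 62) = -1083/1990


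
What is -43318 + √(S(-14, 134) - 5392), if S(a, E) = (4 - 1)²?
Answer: -43318 + I*√5383 ≈ -43318.0 + 73.369*I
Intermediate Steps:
S(a, E) = 9 (S(a, E) = 3² = 9)
-43318 + √(S(-14, 134) - 5392) = -43318 + √(9 - 5392) = -43318 + √(-5383) = -43318 + I*√5383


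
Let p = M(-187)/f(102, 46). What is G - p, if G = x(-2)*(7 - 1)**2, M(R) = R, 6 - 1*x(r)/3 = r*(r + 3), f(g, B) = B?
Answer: 39931/46 ≈ 868.07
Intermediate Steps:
x(r) = 18 - 3*r*(3 + r) (x(r) = 18 - 3*r*(r + 3) = 18 - 3*r*(3 + r))
p = -187/46 ≈ -4.0652
G = 864 (G = (18 - 9*(-2) - 3*(-2)**2)*(7 - 1)**2 = (18 + 18 - 3*4)*6**2 = (18 + 18 - 12)*36 = 24*36 = 864)
G - p = 864 - 1*(-187/46) = 864 + 187/46 = 39931/46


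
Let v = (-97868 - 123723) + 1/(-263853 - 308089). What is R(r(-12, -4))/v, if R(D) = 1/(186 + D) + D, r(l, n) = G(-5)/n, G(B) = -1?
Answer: -217623931/188838427587270 ≈ -1.1524e-6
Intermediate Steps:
r(l, n) = -1/n
v = -126737199723/571942 (v = -221591 + 1/(-571942) = -221591 - 1/571942 = -126737199723/571942 ≈ -2.2159e+5)
R(D) = D + 1/(186 + D)
R(r(-12, -4))/v = ((1 + (-1/(-4))² + 186*(-1/(-4)))/(186 - 1/(-4)))/(-126737199723/571942) = ((1 + (-1*(-¼))² + 186*(-1*(-¼)))/(186 - 1*(-¼)))*(-571942/126737199723) = ((1 + (¼)² + 186*(¼))/(186 + ¼))*(-571942/126737199723) = ((1 + 1/16 + 93/2)/(745/4))*(-571942/126737199723) = ((4/745)*(761/16))*(-571942/126737199723) = (761/2980)*(-571942/126737199723) = -217623931/188838427587270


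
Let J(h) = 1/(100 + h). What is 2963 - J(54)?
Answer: 456301/154 ≈ 2963.0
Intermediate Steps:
2963 - J(54) = 2963 - 1/(100 + 54) = 2963 - 1/154 = 456301/154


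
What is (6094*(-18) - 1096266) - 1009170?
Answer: -2215128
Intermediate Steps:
(6094*(-18) - 1096266) - 1009170 = (-109692 - 1096266) - 1009170 = -1205958 - 1009170 = -2215128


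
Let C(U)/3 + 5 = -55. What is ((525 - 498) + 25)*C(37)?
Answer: -9360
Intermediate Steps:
C(U) = -180 (C(U) = -15 + 3*(-55) = -15 - 165 = -180)
((525 - 498) + 25)*C(37) = ((525 - 498) + 25)*(-180) = (27 + 25)*(-180) = 52*(-180) = -9360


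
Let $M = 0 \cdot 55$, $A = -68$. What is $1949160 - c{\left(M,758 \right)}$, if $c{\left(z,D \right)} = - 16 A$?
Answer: $1948072$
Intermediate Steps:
$M = 0$
$c{\left(z,D \right)} = 1088$ ($c{\left(z,D \right)} = \left(-16\right) \left(-68\right) = 1088$)
$1949160 - c{\left(M,758 \right)} = 1949160 - 1088 = 1948072$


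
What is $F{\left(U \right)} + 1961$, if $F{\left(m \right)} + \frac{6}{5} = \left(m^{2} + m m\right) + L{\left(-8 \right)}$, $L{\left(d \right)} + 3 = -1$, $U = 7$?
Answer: $\frac{10269}{5} \approx 2053.8$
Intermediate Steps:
$L{\left(d \right)} = -4$ ($L{\left(d \right)} = -3 - 1 = -4$)
$F{\left(m \right)} = - \frac{26}{5} + 2 m^{2}$ ($F{\left(m \right)} = - \frac{6}{5} - \left(4 - m^{2} - m m\right) = - \frac{6}{5} + \left(\left(m^{2} + m^{2}\right) - 4\right) = - \frac{6}{5} + \left(2 m^{2} - 4\right) = - \frac{6}{5} + \left(-4 + 2 m^{2}\right) = - \frac{26}{5} + 2 m^{2}$)
$F{\left(U \right)} + 1961 = \left(- \frac{26}{5} + 2 \cdot 7^{2}\right) + 1961 = \left(- \frac{26}{5} + 2 \cdot 49\right) + 1961 = \left(- \frac{26}{5} + 98\right) + 1961 = \frac{464}{5} + 1961 = \frac{10269}{5}$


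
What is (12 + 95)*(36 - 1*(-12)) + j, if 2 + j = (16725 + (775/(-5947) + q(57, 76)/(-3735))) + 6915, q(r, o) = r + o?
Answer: 639125697254/22212045 ≈ 28774.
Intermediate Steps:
q(r, o) = o + r
j = 525044634134/22212045 (j = -2 + ((16725 + (775/(-5947) + (76 + 57)/(-3735))) + 6915) = -2 + ((16725 + (775*(-1/5947) + 133*(-1/3735))) + 6915) = -2 + ((16725 + (-775/5947 - 133/3735)) + 6915) = -2 + ((16725 - 3685576/22212045) + 6915) = -2 + (371492767049/22212045 + 6915) = -2 + 525089058224/22212045 = 525044634134/22212045 ≈ 23638.)
(12 + 95)*(36 - 1*(-12)) + j = (12 + 95)*(36 - 1*(-12)) + 525044634134/22212045 = 107*(36 + 12) + 525044634134/22212045 = 107*48 + 525044634134/22212045 = 5136 + 525044634134/22212045 = 639125697254/22212045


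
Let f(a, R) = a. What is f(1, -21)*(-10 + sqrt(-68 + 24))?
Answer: -10 + 2*I*sqrt(11) ≈ -10.0 + 6.6332*I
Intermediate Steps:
f(1, -21)*(-10 + sqrt(-68 + 24)) = 1*(-10 + sqrt(-68 + 24)) = 1*(-10 + sqrt(-44)) = 1*(-10 + 2*I*sqrt(11)) = -10 + 2*I*sqrt(11)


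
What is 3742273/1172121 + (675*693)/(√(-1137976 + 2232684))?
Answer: 3742273/1172121 + 467775*√273677/547354 ≈ 450.28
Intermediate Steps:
3742273/1172121 + (675*693)/(√(-1137976 + 2232684)) = 3742273*(1/1172121) + 467775/(√1094708) = 3742273/1172121 + 467775/((2*√273677)) = 3742273/1172121 + 467775*(√273677/547354) = 3742273/1172121 + 467775*√273677/547354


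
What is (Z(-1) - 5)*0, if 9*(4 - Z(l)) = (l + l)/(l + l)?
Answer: 0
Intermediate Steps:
Z(l) = 35/9 (Z(l) = 4 - (l + l)/(9*(l + l)) = 4 - 2*l/(9*(2*l)) = 4 - 2*l*1/(2*l)/9 = 4 - ⅑*1 = 4 - ⅑ = 35/9)
(Z(-1) - 5)*0 = (35/9 - 5)*0 = -10/9*0 = 0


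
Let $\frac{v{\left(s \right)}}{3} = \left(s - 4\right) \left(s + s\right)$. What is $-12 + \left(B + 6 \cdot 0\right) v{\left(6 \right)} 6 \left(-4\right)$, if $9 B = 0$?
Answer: $-12$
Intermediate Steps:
$B = 0$ ($B = \frac{1}{9} \cdot 0 = 0$)
$v{\left(s \right)} = 6 s \left(-4 + s\right)$ ($v{\left(s \right)} = 3 \left(s - 4\right) \left(s + s\right) = 3 \left(-4 + s\right) 2 s = 3 \cdot 2 s \left(-4 + s\right) = 6 s \left(-4 + s\right)$)
$-12 + \left(B + 6 \cdot 0\right) v{\left(6 \right)} 6 \left(-4\right) = -12 + \left(0 + 6 \cdot 0\right) 6 \cdot 6 \left(-4 + 6\right) 6 \left(-4\right) = -12 + \left(0 + 0\right) 6 \cdot 6 \cdot 2 \cdot 6 \left(-4\right) = -12 + 0 \cdot 72 \cdot 6 \left(-4\right) = -12 + 0 \cdot 6 \left(-4\right) = -12 + 0 \left(-4\right) = -12 + 0 = -12$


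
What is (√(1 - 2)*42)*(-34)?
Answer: -1428*I ≈ -1428.0*I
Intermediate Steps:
(√(1 - 2)*42)*(-34) = (√(-1)*42)*(-34) = (I*42)*(-34) = (42*I)*(-34) = -1428*I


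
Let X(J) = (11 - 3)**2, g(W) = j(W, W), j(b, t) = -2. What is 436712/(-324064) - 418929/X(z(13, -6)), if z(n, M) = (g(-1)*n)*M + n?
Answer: -4243367407/648128 ≈ -6547.1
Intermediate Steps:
g(W) = -2
z(n, M) = n - 2*M*n (z(n, M) = (-2*n)*M + n = -2*M*n + n = n - 2*M*n)
X(J) = 64 (X(J) = 8**2 = 64)
436712/(-324064) - 418929/X(z(13, -6)) = 436712/(-324064) - 418929/64 = 436712*(-1/324064) - 418929*1/64 = -54589/40508 - 418929/64 = -4243367407/648128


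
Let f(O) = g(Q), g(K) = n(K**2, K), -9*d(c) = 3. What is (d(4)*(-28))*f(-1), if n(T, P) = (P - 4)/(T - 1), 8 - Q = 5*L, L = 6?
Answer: -104/207 ≈ -0.50242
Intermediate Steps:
d(c) = -1/3 (d(c) = -1/9*3 = -1/3)
Q = -22 (Q = 8 - 5*6 = 8 - 1*30 = 8 - 30 = -22)
n(T, P) = (-4 + P)/(-1 + T)
g(K) = (-4 + K)/(-1 + K**2)
f(O) = -26/483 (f(O) = (-4 - 22)/(-1 + (-22)**2) = -26/(-1 + 484) = -26/483)
(d(4)*(-28))*f(-1) = -1/3*(-28)*(-26/483) = (28/3)*(-26/483) = -104/207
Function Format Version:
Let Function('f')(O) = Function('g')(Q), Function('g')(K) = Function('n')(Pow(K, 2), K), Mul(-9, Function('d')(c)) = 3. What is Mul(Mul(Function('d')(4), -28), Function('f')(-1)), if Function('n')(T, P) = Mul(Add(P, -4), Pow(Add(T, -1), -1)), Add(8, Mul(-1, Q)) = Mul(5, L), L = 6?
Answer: Rational(-104, 207) ≈ -0.50242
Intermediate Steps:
Function('d')(c) = Rational(-1, 3) (Function('d')(c) = Mul(Rational(-1, 9), 3) = Rational(-1, 3))
Q = -22 (Q = Add(8, Mul(-1, Mul(5, 6))) = Add(8, Mul(-1, 30)) = Add(8, -30) = -22)
Function('n')(T, P) = Mul(Pow(Add(-1, T), -1), Add(-4, P)) (Function('n')(T, P) = Mul(Add(-4, P), Pow(Add(-1, T), -1)) = Mul(Pow(Add(-1, T), -1), Add(-4, P)))
Function('g')(K) = Mul(Pow(Add(-1, Pow(K, 2)), -1), Add(-4, K))
Function('f')(O) = Rational(-26, 483) (Function('f')(O) = Mul(Pow(Add(-1, Pow(-22, 2)), -1), Add(-4, -22)) = Mul(Pow(Add(-1, 484), -1), -26) = Mul(Pow(483, -1), -26) = Mul(Rational(1, 483), -26) = Rational(-26, 483))
Mul(Mul(Function('d')(4), -28), Function('f')(-1)) = Mul(Mul(Rational(-1, 3), -28), Rational(-26, 483)) = Mul(Rational(28, 3), Rational(-26, 483)) = Rational(-104, 207)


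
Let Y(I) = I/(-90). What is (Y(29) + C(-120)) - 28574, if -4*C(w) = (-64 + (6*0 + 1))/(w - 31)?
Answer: -776652913/27180 ≈ -28574.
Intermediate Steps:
Y(I) = -I/90 (Y(I) = I*(-1/90) = -I/90)
C(w) = 63/(4*(-31 + w)) (C(w) = -(-64 + (6*0 + 1))/(4*(w - 31)) = -(-64 + (0 + 1))/(4*(-31 + w)) = -(-64 + 1)/(4*(-31 + w)) = -(-63)/(4*(-31 + w)) = 63/(4*(-31 + w)))
(Y(29) + C(-120)) - 28574 = (-1/90*29 + 63/(4*(-31 - 120))) - 28574 = (-29/90 + (63/4)/(-151)) - 28574 = (-29/90 + (63/4)*(-1/151)) - 28574 = (-29/90 - 63/604) - 28574 = -11593/27180 - 28574 = -776652913/27180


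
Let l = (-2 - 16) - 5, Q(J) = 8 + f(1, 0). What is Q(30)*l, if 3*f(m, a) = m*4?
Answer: -644/3 ≈ -214.67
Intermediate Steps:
f(m, a) = 4*m/3 (f(m, a) = (m*4)/3 = (4*m)/3 = 4*m/3)
Q(J) = 28/3 (Q(J) = 8 + (4/3)*1 = 8 + 4/3 = 28/3)
l = -23 (l = -18 - 5 = -23)
Q(30)*l = (28/3)*(-23) = -644/3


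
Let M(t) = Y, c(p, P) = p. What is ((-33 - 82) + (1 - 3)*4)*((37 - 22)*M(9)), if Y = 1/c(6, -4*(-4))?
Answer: -615/2 ≈ -307.50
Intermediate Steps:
Y = ⅙ (Y = 1/6 = ⅙ ≈ 0.16667)
M(t) = ⅙
((-33 - 82) + (1 - 3)*4)*((37 - 22)*M(9)) = ((-33 - 82) + (1 - 3)*4)*((37 - 22)*(⅙)) = (-115 - 2*4)*(15*(⅙)) = (-115 - 8)*(5/2) = -123*5/2 = -615/2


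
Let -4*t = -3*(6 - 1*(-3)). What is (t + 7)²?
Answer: 3025/16 ≈ 189.06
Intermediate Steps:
t = 27/4 (t = -(-3)*(6 - 1*(-3))/4 = -(-3)*(6 + 3)/4 = -(-3)*9/4 = -¼*(-27) = 27/4 ≈ 6.7500)
(t + 7)² = (27/4 + 7)² = (55/4)² = 3025/16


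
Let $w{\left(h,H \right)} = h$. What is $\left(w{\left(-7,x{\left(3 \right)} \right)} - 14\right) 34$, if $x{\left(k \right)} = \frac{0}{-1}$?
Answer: $-714$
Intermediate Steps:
$x{\left(k \right)} = 0$ ($x{\left(k \right)} = 0 \left(-1\right) = 0$)
$\left(w{\left(-7,x{\left(3 \right)} \right)} - 14\right) 34 = \left(-7 - 14\right) 34 = \left(-21\right) 34 = -714$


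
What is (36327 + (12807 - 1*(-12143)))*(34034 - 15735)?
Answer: 1121307823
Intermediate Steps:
(36327 + (12807 - 1*(-12143)))*(34034 - 15735) = (36327 + (12807 + 12143))*18299 = (36327 + 24950)*18299 = 61277*18299 = 1121307823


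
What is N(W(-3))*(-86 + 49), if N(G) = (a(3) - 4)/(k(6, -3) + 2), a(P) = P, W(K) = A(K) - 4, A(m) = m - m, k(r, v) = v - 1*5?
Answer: -37/6 ≈ -6.1667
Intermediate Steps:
k(r, v) = -5 + v (k(r, v) = v - 5 = -5 + v)
A(m) = 0
W(K) = -4 (W(K) = 0 - 4 = -4)
N(G) = 1/6 (N(G) = (3 - 4)/((-5 - 3) + 2) = -1/(-8 + 2) = -1/(-6) = -1*(-1/6) = 1/6)
N(W(-3))*(-86 + 49) = (-86 + 49)/6 = (1/6)*(-37) = -37/6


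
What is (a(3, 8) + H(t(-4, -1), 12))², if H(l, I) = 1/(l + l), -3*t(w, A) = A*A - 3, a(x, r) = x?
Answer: 225/16 ≈ 14.063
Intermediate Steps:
t(w, A) = 1 - A²/3 (t(w, A) = -(A*A - 3)/3 = -(A² - 3)/3 = -(-3 + A²)/3 = 1 - A²/3)
H(l, I) = 1/(2*l)
(a(3, 8) + H(t(-4, -1), 12))² = (3 + 1/(2*(1 - ⅓*(-1)²)))² = (3 + 1/(2*(1 - ⅓*1)))² = (3 + 1/(2*(1 - ⅓)))² = (3 + 1/(2*(⅔)))² = (3 + (½)*(3/2))² = (3 + ¾)² = (15/4)² = 225/16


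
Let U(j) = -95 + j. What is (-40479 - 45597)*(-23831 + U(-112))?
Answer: 2069094888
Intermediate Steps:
(-40479 - 45597)*(-23831 + U(-112)) = (-40479 - 45597)*(-23831 + (-95 - 112)) = -86076*(-23831 - 207) = -86076*(-24038) = 2069094888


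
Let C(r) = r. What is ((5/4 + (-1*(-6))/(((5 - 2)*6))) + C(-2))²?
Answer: 25/144 ≈ 0.17361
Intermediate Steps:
((5/4 + (-1*(-6))/(((5 - 2)*6))) + C(-2))² = ((5/4 + (-1*(-6))/(((5 - 2)*6))) - 2)² = ((5*(¼) + 6/((3*6))) - 2)² = ((5/4 + 6/18) - 2)² = ((5/4 + 6*(1/18)) - 2)² = ((5/4 + ⅓) - 2)² = (19/12 - 2)² = (-5/12)² = 25/144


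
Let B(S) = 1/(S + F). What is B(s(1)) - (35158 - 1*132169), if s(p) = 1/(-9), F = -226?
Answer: 197417376/2035 ≈ 97011.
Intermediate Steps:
s(p) = -1/9
B(S) = 1/(-226 + S) (B(S) = 1/(S - 226) = 1/(-226 + S))
B(s(1)) - (35158 - 1*132169) = 1/(-226 - 1/9) - (35158 - 1*132169) = 1/(-2035/9) - (35158 - 132169) = -9/2035 - 1*(-97011) = -9/2035 + 97011 = 197417376/2035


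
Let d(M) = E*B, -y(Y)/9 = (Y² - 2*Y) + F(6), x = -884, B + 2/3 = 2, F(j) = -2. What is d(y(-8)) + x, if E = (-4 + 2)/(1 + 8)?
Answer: -23876/27 ≈ -884.30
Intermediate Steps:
E = -2/9 ≈ -0.22222
B = 4/3 (B = -⅔ + 2 = 4/3 ≈ 1.3333)
y(Y) = 18 - 9*Y² + 18*Y (y(Y) = -9*((Y² - 2*Y) - 2) = -9*(-2 + Y² - 2*Y) = 18 - 9*Y² + 18*Y)
d(M) = -8/27 (d(M) = -2/9*4/3 = -8/27)
d(y(-8)) + x = -8/27 - 884 = -23876/27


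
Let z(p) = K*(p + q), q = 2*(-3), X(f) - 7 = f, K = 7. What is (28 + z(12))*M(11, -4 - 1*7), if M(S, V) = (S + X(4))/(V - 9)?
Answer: -77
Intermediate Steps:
X(f) = 7 + f
M(S, V) = (11 + S)/(-9 + V) (M(S, V) = (S + (7 + 4))/(V - 9) = (S + 11)/(-9 + V) = (11 + S)/(-9 + V))
q = -6
z(p) = -42 + 7*p (z(p) = 7*(p - 6) = 7*(-6 + p) = -42 + 7*p)
(28 + z(12))*M(11, -4 - 1*7) = (28 + (-42 + 7*12))*((11 + 11)/(-9 + (-4 - 1*7))) = (28 + (-42 + 84))*(22/(-9 + (-4 - 7))) = (28 + 42)*(22/(-9 - 11)) = 70*(22/(-20)) = 70*(-1/20*22) = 70*(-11/10) = -77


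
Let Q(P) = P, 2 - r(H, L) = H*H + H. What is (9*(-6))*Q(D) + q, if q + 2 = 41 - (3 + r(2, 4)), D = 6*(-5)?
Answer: 1660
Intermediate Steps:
r(H, L) = 2 - H - H² (r(H, L) = 2 - (H*H + H) = 2 - (H² + H) = 2 - (H + H²) = 2 + (-H - H²) = 2 - H - H²)
D = -30
q = 40 (q = -2 + (41 - (3 + (2 - 1*2 - 1*2²))) = -2 + (41 - (3 + (2 - 2 - 1*4))) = -2 + (41 - (3 + (2 - 2 - 4))) = -2 + (41 - (3 - 4)) = -2 + (41 - (-1)) = -2 + (41 - 1*(-1)) = -2 + (41 + 1) = -2 + 42 = 40)
(9*(-6))*Q(D) + q = (9*(-6))*(-30) + 40 = -54*(-30) + 40 = 1620 + 40 = 1660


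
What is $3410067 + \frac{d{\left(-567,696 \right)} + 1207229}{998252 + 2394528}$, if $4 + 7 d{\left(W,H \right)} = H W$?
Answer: $\frac{80987257869787}{23749460} \approx 3.4101 \cdot 10^{6}$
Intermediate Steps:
$d{\left(W,H \right)} = - \frac{4}{7} + \frac{H W}{7}$
$3410067 + \frac{d{\left(-567,696 \right)} + 1207229}{998252 + 2394528} = 3410067 + \frac{\left(- \frac{4}{7} + \frac{1}{7} \cdot 696 \left(-567\right)\right) + 1207229}{998252 + 2394528} = 3410067 + \frac{\left(- \frac{4}{7} - 56376\right) + 1207229}{3392780} = 3410067 + \left(- \frac{394636}{7} + 1207229\right) \frac{1}{3392780} = 3410067 + \frac{8055967}{7} \cdot \frac{1}{3392780} = 3410067 + \frac{8055967}{23749460} = \frac{80987257869787}{23749460}$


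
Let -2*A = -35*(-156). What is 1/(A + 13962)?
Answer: 1/11232 ≈ 8.9031e-5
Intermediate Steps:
A = -2730 (A = -(-35)*(-156)/2 = -½*5460 = -2730)
1/(A + 13962) = 1/(-2730 + 13962) = 1/11232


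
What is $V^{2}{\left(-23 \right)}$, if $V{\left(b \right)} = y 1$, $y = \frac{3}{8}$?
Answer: $\frac{9}{64} \approx 0.14063$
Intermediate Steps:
$y = \frac{3}{8}$ ($y = 3 \cdot \frac{1}{8} = \frac{3}{8} \approx 0.375$)
$V{\left(b \right)} = \frac{3}{8}$ ($V{\left(b \right)} = \frac{3}{8} \cdot 1 = \frac{3}{8}$)
$V^{2}{\left(-23 \right)} = \left(\frac{3}{8}\right)^{2} = \frac{9}{64}$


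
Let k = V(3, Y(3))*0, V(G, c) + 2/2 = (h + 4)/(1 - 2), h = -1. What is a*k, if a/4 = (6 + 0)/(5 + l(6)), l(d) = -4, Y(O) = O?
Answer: 0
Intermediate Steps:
V(G, c) = -4 (V(G, c) = -1 + (-1 + 4)/(1 - 2) = -1 + 3/(-1) = -1 + 3*(-1) = -1 - 3 = -4)
k = 0 (k = -4*0 = 0)
a = 24 (a = 4*((6 + 0)/(5 - 4)) = 4*(6/1) = 4*(6*1) = 4*6 = 24)
a*k = 24*0 = 0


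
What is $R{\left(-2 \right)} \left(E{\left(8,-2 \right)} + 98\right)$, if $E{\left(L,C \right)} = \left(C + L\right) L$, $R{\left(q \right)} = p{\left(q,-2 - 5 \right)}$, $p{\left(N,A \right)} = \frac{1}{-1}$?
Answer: $-146$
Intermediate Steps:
$p{\left(N,A \right)} = -1$
$R{\left(q \right)} = -1$
$E{\left(L,C \right)} = L \left(C + L\right)$
$R{\left(-2 \right)} \left(E{\left(8,-2 \right)} + 98\right) = - (8 \left(-2 + 8\right) + 98) = - (8 \cdot 6 + 98) = - (48 + 98) = \left(-1\right) 146 = -146$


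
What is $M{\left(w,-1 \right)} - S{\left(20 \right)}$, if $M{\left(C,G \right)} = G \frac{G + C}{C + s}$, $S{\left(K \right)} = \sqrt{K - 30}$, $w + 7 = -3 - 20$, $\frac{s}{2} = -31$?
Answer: $- \frac{31}{92} - i \sqrt{10} \approx -0.33696 - 3.1623 i$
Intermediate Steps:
$s = -62$ ($s = 2 \left(-31\right) = -62$)
$w = -30$ ($w = -7 - 23 = -30$)
$S{\left(K \right)} = \sqrt{-30 + K}$
$M{\left(C,G \right)} = \frac{G \left(C + G\right)}{-62 + C}$ ($M{\left(C,G \right)} = G \frac{G + C}{C - 62} = G \frac{C + G}{-62 + C} = \frac{G \left(C + G\right)}{-62 + C}$)
$M{\left(w,-1 \right)} - S{\left(20 \right)} = - \frac{-30 - 1}{-62 - 30} - \sqrt{-30 + 20} = \left(-1\right) \frac{1}{-92} \left(-31\right) - \sqrt{-10} = \left(-1\right) \left(- \frac{1}{92}\right) \left(-31\right) - i \sqrt{10} = - \frac{31}{92} - i \sqrt{10}$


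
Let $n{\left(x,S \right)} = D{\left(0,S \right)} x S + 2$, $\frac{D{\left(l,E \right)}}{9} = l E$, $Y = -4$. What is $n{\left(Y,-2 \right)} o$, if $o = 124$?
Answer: $248$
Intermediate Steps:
$D{\left(l,E \right)} = 9 E l$ ($D{\left(l,E \right)} = 9 l E = 9 E l$)
$n{\left(x,S \right)} = 2$ ($n{\left(x,S \right)} = 9 S 0 x S + 2 = 0 x S + 2 = 0 S + 2 = 0 + 2 = 2$)
$n{\left(Y,-2 \right)} o = 2 \cdot 124 = 248$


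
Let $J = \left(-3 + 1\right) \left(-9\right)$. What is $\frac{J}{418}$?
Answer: $\frac{9}{209} \approx 0.043062$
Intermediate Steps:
$J = 18$ ($J = \left(-2\right) \left(-9\right) = 18$)
$\frac{J}{418} = \frac{18}{418} = 18 \cdot \frac{1}{418} = \frac{9}{209}$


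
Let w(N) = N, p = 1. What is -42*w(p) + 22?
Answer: -20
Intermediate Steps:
-42*w(p) + 22 = -42*1 + 22 = -42 + 22 = -20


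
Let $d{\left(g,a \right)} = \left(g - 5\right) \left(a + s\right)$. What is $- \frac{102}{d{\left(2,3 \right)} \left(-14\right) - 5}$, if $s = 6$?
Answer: $- \frac{102}{373} \approx -0.27346$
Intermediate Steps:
$d{\left(g,a \right)} = \left(-5 + g\right) \left(6 + a\right)$ ($d{\left(g,a \right)} = \left(g - 5\right) \left(a + 6\right) = \left(-5 + g\right) \left(6 + a\right)$)
$- \frac{102}{d{\left(2,3 \right)} \left(-14\right) - 5} = - \frac{102}{\left(-30 - 15 + 6 \cdot 2 + 3 \cdot 2\right) \left(-14\right) - 5} = - \frac{102}{\left(-30 - 15 + 12 + 6\right) \left(-14\right) - 5} = - \frac{102}{\left(-27\right) \left(-14\right) - 5} = - \frac{102}{378 - 5} = - \frac{102}{373}$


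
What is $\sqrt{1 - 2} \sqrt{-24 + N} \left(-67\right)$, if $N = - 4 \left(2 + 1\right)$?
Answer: $402$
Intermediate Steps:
$N = -12$ ($N = \left(-4\right) 3 = -12$)
$\sqrt{1 - 2} \sqrt{-24 + N} \left(-67\right) = \sqrt{1 - 2} \sqrt{-24 - 12} \left(-67\right) = \sqrt{-1} \sqrt{-36} \left(-67\right) = i 6 i \left(-67\right) = \left(-6\right) \left(-67\right) = 402$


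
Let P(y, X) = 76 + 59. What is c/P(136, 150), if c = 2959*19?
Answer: 56221/135 ≈ 416.45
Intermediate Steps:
c = 56221
P(y, X) = 135
c/P(136, 150) = 56221/135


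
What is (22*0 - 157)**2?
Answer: 24649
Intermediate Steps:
(22*0 - 157)**2 = (0 - 157)**2 = (-157)**2 = 24649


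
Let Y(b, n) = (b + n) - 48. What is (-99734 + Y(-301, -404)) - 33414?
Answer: -133901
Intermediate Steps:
Y(b, n) = -48 + b + n
(-99734 + Y(-301, -404)) - 33414 = (-99734 + (-48 - 301 - 404)) - 33414 = (-99734 - 753) - 33414 = -100487 - 33414 = -133901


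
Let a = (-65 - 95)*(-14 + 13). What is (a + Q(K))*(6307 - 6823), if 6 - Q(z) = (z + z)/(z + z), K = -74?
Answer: -85140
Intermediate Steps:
a = 160 (a = -160*(-1) = 160)
Q(z) = 5 (Q(z) = 6 - (z + z)/(z + z) = 6 - 2*z/(2*z) = 6 - 2*z*1/(2*z) = 6 - 1*1 = 6 - 1 = 5)
(a + Q(K))*(6307 - 6823) = (160 + 5)*(6307 - 6823) = 165*(-516) = -85140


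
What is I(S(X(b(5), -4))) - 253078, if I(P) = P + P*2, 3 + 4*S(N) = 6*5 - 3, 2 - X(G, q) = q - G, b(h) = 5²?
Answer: -253060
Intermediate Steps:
b(h) = 25
X(G, q) = 2 + G - q (X(G, q) = 2 - (q - G) = 2 + (G - q) = 2 + G - q)
S(N) = 6 (S(N) = -¾ + (6*5 - 3)/4 = -¾ + (30 - 3)/4 = -¾ + (¼)*27 = -¾ + 27/4 = 6)
I(P) = 3*P (I(P) = P + 2*P = 3*P)
I(S(X(b(5), -4))) - 253078 = 3*6 - 253078 = 18 - 253078 = -253060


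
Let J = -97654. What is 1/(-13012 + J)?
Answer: -1/110666 ≈ -9.0362e-6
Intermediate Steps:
1/(-13012 + J) = 1/(-13012 - 97654) = 1/(-110666) = -1/110666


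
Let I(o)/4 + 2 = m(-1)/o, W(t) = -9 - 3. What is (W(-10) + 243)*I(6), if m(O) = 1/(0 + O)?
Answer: -2002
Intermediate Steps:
m(O) = 1/O
W(t) = -12
I(o) = -8 - 4/o (I(o) = -8 + 4*(1/((-1)*o)) = -8 + 4*(-1/o) = -8 - 4/o)
(W(-10) + 243)*I(6) = (-12 + 243)*(-8 - 4/6) = 231*(-8 - 4*⅙) = 231*(-8 - ⅔) = 231*(-26/3) = -2002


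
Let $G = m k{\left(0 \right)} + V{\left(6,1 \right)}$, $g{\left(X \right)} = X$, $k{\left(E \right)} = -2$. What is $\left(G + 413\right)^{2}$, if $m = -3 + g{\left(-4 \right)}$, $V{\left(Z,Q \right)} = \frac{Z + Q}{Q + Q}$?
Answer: $\frac{741321}{4} \approx 1.8533 \cdot 10^{5}$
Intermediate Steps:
$V{\left(Z,Q \right)} = \frac{Q + Z}{2 Q}$
$m = -7$ ($m = -3 - 4 = -7$)
$G = \frac{35}{2}$ ($G = \left(-7\right) \left(-2\right) + \frac{1 + 6}{2 \cdot 1} = 14 + \frac{1}{2} \cdot 1 \cdot 7 = 14 + \frac{7}{2} = \frac{35}{2} \approx 17.5$)
$\left(G + 413\right)^{2} = \left(\frac{35}{2} + 413\right)^{2} = \left(\frac{861}{2}\right)^{2} = \frac{741321}{4}$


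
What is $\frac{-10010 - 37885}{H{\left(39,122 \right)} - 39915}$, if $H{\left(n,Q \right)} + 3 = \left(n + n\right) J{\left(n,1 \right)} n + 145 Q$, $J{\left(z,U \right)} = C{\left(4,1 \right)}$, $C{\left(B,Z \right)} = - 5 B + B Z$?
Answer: $\frac{9579}{14180} \approx 0.67553$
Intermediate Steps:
$J{\left(z,U \right)} = -16$ ($J{\left(z,U \right)} = 4 \left(-5 + 1\right) = 4 \left(-4\right) = -16$)
$H{\left(n,Q \right)} = -3 - 32 n^{2} + 145 Q$ ($H{\left(n,Q \right)} = -3 + \left(\left(n + n\right) \left(-16\right) n + 145 Q\right) = -3 + \left(2 n \left(-16\right) n + 145 Q\right) = -3 + \left(- 32 n n + 145 Q\right) = -3 + \left(- 32 n^{2} + 145 Q\right) = -3 - 32 n^{2} + 145 Q$)
$\frac{-10010 - 37885}{H{\left(39,122 \right)} - 39915} = \frac{-10010 - 37885}{\left(-3 - 32 \cdot 39^{2} + 145 \cdot 122\right) - 39915} = - \frac{47895}{\left(-3 - 48672 + 17690\right) - 39915} = - \frac{47895}{-30985 - 39915} = - \frac{47895}{-70900} = \left(-47895\right) \left(- \frac{1}{70900}\right) = \frac{9579}{14180}$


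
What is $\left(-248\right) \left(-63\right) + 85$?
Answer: $15709$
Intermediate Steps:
$\left(-248\right) \left(-63\right) + 85 = 15624 + 85 = 15709$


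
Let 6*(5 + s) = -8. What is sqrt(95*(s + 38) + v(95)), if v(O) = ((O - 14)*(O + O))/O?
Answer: sqrt(28533)/3 ≈ 56.306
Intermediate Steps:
s = -19/3 (s = -5 + (1/6)*(-8) = -5 - 4/3 = -19/3 ≈ -6.3333)
v(O) = -28 + 2*O (v(O) = ((-14 + O)*(2*O))/O = (2*O*(-14 + O))/O = -28 + 2*O)
sqrt(95*(s + 38) + v(95)) = sqrt(95*(-19/3 + 38) + (-28 + 2*95)) = sqrt(95*(95/3) + (-28 + 190)) = sqrt(9025/3 + 162) = sqrt(9511/3) = sqrt(28533)/3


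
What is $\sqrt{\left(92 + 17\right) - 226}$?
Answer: $3 i \sqrt{13} \approx 10.817 i$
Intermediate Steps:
$\sqrt{\left(92 + 17\right) - 226} = \sqrt{109 - 226} = \sqrt{-117} = 3 i \sqrt{13}$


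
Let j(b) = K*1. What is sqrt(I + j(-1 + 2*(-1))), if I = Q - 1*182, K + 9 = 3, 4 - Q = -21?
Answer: I*sqrt(163) ≈ 12.767*I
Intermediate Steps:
Q = 25 (Q = 4 - 1*(-21) = 4 + 21 = 25)
K = -6 (K = -9 + 3 = -6)
j(b) = -6 (j(b) = -6*1 = -6)
I = -157 (I = 25 - 1*182 = 25 - 182 = -157)
sqrt(I + j(-1 + 2*(-1))) = sqrt(-157 - 6) = sqrt(-163) = I*sqrt(163)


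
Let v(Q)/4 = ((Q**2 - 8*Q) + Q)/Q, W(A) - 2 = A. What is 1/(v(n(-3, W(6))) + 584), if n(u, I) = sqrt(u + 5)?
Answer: 139/77276 - sqrt(2)/77276 ≈ 0.0017804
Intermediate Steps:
W(A) = 2 + A
n(u, I) = sqrt(5 + u)
v(Q) = 4*(Q**2 - 7*Q)/Q (v(Q) = 4*(((Q**2 - 8*Q) + Q)/Q) = 4*((Q**2 - 7*Q)/Q) = 4*(Q**2 - 7*Q)/Q)
1/(v(n(-3, W(6))) + 584) = 1/((-28 + 4*sqrt(5 - 3)) + 584) = 1/((-28 + 4*sqrt(2)) + 584) = 1/(556 + 4*sqrt(2))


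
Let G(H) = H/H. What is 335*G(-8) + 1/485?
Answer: 162476/485 ≈ 335.00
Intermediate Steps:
G(H) = 1
335*G(-8) + 1/485 = 335*1 + 1/485 = 335 + 1/485 = 162476/485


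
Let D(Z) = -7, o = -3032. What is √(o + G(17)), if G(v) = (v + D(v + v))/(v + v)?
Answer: I*√876163/17 ≈ 55.061*I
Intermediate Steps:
G(v) = (-7 + v)/(2*v) (G(v) = (v - 7)/(v + v) = (-7 + v)/((2*v)) = (-7 + v)*(1/(2*v)) = (-7 + v)/(2*v))
√(o + G(17)) = √(-3032 + (½)*(-7 + 17)/17) = √(-3032 + (½)*(1/17)*10) = √(-3032 + 5/17) = √(-51539/17) = I*√876163/17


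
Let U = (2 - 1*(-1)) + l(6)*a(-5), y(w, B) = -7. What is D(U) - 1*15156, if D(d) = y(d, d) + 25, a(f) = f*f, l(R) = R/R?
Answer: -15138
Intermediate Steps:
l(R) = 1
a(f) = f²
U = 28 (U = (2 - 1*(-1)) + 1*(-5)² = (2 + 1) + 1*25 = 3 + 25 = 28)
D(d) = 18 (D(d) = -7 + 25 = 18)
D(U) - 1*15156 = 18 - 1*15156 = 18 - 15156 = -15138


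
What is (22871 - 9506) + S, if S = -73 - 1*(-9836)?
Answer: 23128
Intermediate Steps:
S = 9763 (S = -73 + 9836 = 9763)
(22871 - 9506) + S = (22871 - 9506) + 9763 = 13365 + 9763 = 23128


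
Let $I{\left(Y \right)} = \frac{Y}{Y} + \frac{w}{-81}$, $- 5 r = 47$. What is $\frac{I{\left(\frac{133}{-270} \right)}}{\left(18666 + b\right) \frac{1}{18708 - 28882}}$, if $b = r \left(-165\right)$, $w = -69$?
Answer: $- \frac{508700}{545859} \approx -0.93193$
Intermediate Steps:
$r = - \frac{47}{5}$ ($r = \left(- \frac{1}{5}\right) 47 = - \frac{47}{5} \approx -9.4$)
$b = 1551$ ($b = \left(- \frac{47}{5}\right) \left(-165\right) = 1551$)
$I{\left(Y \right)} = \frac{50}{27}$ ($I{\left(Y \right)} = \frac{Y}{Y} - \frac{69}{-81} = 1 - - \frac{23}{27} = 1 + \frac{23}{27} = \frac{50}{27}$)
$\frac{I{\left(\frac{133}{-270} \right)}}{\left(18666 + b\right) \frac{1}{18708 - 28882}} = \frac{50}{27 \frac{18666 + 1551}{18708 - 28882}} = \frac{50}{27 \frac{20217}{-10174}} = \frac{50}{27 \cdot 20217 \left(- \frac{1}{10174}\right)} = \frac{50}{27 \left(- \frac{20217}{10174}\right)} = \frac{50}{27} \left(- \frac{10174}{20217}\right) = - \frac{508700}{545859}$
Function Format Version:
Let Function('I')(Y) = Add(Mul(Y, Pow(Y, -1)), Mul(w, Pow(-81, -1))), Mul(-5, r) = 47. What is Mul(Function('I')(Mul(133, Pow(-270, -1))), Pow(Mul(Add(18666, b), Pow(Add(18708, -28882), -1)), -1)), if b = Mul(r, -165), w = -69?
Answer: Rational(-508700, 545859) ≈ -0.93193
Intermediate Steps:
r = Rational(-47, 5) (r = Mul(Rational(-1, 5), 47) = Rational(-47, 5) ≈ -9.4000)
b = 1551 (b = Mul(Rational(-47, 5), -165) = 1551)
Function('I')(Y) = Rational(50, 27) (Function('I')(Y) = Add(Mul(Y, Pow(Y, -1)), Mul(-69, Pow(-81, -1))) = Add(1, Mul(-69, Rational(-1, 81))) = Add(1, Rational(23, 27)) = Rational(50, 27))
Mul(Function('I')(Mul(133, Pow(-270, -1))), Pow(Mul(Add(18666, b), Pow(Add(18708, -28882), -1)), -1)) = Mul(Rational(50, 27), Pow(Mul(Add(18666, 1551), Pow(Add(18708, -28882), -1)), -1)) = Mul(Rational(50, 27), Pow(Mul(20217, Pow(-10174, -1)), -1)) = Mul(Rational(50, 27), Pow(Mul(20217, Rational(-1, 10174)), -1)) = Mul(Rational(50, 27), Pow(Rational(-20217, 10174), -1)) = Mul(Rational(50, 27), Rational(-10174, 20217)) = Rational(-508700, 545859)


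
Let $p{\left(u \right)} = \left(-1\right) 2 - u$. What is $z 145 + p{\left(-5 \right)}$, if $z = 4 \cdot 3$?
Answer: $1743$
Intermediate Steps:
$p{\left(u \right)} = -2 - u$
$z = 12$
$z 145 + p{\left(-5 \right)} = 12 \cdot 145 - -3 = 1740 + \left(-2 + 5\right) = 1740 + 3 = 1743$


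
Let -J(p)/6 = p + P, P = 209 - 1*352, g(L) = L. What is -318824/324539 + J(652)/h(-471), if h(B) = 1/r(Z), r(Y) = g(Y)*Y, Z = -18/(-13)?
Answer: -321183923600/54847091 ≈ -5856.0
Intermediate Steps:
Z = 18/13 (Z = -18*(-1/13) = 18/13 ≈ 1.3846)
r(Y) = Y² (r(Y) = Y*Y = Y²)
P = -143 (P = 209 - 352 = -143)
h(B) = 169/324 (h(B) = 1/((18/13)²) = 1/(324/169) = 169/324)
J(p) = 858 - 6*p (J(p) = -6*(p - 143) = -6*(-143 + p) = 858 - 6*p)
-318824/324539 + J(652)/h(-471) = -318824/324539 + (858 - 6*652)/(169/324) = -318824*1/324539 + (858 - 3912)*(324/169) = -318824/324539 - 3054*324/169 = -318824/324539 - 989496/169 = -321183923600/54847091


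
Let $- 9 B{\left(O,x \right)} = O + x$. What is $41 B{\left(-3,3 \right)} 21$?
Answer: $0$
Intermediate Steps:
$B{\left(O,x \right)} = - \frac{O}{9} - \frac{x}{9}$ ($B{\left(O,x \right)} = - \frac{O + x}{9} = - \frac{O}{9} - \frac{x}{9}$)
$41 B{\left(-3,3 \right)} 21 = 41 \left(\left(- \frac{1}{9}\right) \left(-3\right) - \frac{1}{3}\right) 21 = 41 \left(\frac{1}{3} - \frac{1}{3}\right) 21 = 41 \cdot 0 \cdot 21 = 0 \cdot 21 = 0$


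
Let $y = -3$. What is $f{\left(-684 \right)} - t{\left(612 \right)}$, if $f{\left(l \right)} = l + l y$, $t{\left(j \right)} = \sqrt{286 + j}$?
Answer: $1368 - \sqrt{898} \approx 1338.0$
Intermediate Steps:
$f{\left(l \right)} = - 2 l$ ($f{\left(l \right)} = l + l \left(-3\right) = l - 3 l = - 2 l$)
$f{\left(-684 \right)} - t{\left(612 \right)} = \left(-2\right) \left(-684\right) - \sqrt{286 + 612} = 1368 - \sqrt{898}$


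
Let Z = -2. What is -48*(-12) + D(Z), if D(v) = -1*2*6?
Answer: 564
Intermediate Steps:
D(v) = -12 (D(v) = -2*6 = -12)
-48*(-12) + D(Z) = -48*(-12) - 12 = 576 - 12 = 564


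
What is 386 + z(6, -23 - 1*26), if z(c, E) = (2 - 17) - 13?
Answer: 358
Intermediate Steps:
z(c, E) = -28 (z(c, E) = -15 - 13 = -28)
386 + z(6, -23 - 1*26) = 386 - 28 = 358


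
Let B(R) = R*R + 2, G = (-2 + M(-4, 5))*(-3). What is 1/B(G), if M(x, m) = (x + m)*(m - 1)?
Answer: 1/38 ≈ 0.026316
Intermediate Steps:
M(x, m) = (-1 + m)*(m + x) (M(x, m) = (m + x)*(-1 + m) = (-1 + m)*(m + x))
G = -6 (G = (-2 + (5**2 - 1*5 - 1*(-4) + 5*(-4)))*(-3) = (-2 + (25 - 5 + 4 - 20))*(-3) = (-2 + 4)*(-3) = 2*(-3) = -6)
B(R) = 2 + R**2 (B(R) = R**2 + 2 = 2 + R**2)
1/B(G) = 1/(2 + (-6)**2) = 1/(2 + 36) = 1/38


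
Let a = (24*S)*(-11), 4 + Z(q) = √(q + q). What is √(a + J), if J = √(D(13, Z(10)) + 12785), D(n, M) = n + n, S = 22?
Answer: √(-5808 + √12811) ≈ 75.464*I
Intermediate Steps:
Z(q) = -4 + √2*√q (Z(q) = -4 + √(q + q) = -4 + √(2*q) = -4 + √2*√q)
D(n, M) = 2*n
J = √12811 (J = √(2*13 + 12785) = √(26 + 12785) = √12811 ≈ 113.19)
a = -5808 (a = (24*22)*(-11) = 528*(-11) = -5808)
√(a + J) = √(-5808 + √12811)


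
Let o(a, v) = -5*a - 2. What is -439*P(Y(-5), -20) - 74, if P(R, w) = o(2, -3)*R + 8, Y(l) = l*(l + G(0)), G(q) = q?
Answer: 128114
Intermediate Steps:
o(a, v) = -2 - 5*a
Y(l) = l**2 (Y(l) = l*(l + 0) = l*l = l**2)
P(R, w) = 8 - 12*R (P(R, w) = (-2 - 5*2)*R + 8 = (-2 - 10)*R + 8 = -12*R + 8 = 8 - 12*R)
-439*P(Y(-5), -20) - 74 = -439*(8 - 12*(-5)**2) - 74 = -439*(8 - 12*25) - 74 = -439*(8 - 300) - 74 = -439*(-292) - 74 = 128188 - 74 = 128114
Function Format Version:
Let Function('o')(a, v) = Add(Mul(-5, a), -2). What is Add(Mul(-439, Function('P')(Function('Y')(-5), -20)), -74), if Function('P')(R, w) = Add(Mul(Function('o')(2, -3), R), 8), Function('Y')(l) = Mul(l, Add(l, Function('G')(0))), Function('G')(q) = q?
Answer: 128114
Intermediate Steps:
Function('o')(a, v) = Add(-2, Mul(-5, a))
Function('Y')(l) = Pow(l, 2) (Function('Y')(l) = Mul(l, Add(l, 0)) = Mul(l, l) = Pow(l, 2))
Function('P')(R, w) = Add(8, Mul(-12, R)) (Function('P')(R, w) = Add(Mul(Add(-2, Mul(-5, 2)), R), 8) = Add(Mul(Add(-2, -10), R), 8) = Add(Mul(-12, R), 8) = Add(8, Mul(-12, R)))
Add(Mul(-439, Function('P')(Function('Y')(-5), -20)), -74) = Add(Mul(-439, Add(8, Mul(-12, Pow(-5, 2)))), -74) = Add(Mul(-439, Add(8, Mul(-12, 25))), -74) = Add(Mul(-439, Add(8, -300)), -74) = Add(Mul(-439, -292), -74) = Add(128188, -74) = 128114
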